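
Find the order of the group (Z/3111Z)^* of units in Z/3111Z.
|(Z/3111Z)^*| = 1920

(Z/3111Z)^* consists of the classes a with gcd(a, 3111) = 1, so its order is φ(3111). φ is multiplicative, with φ(p^e) = p^e − p^(e−1). Factorise 3111 = 3 · 17 · 61. Then
  φ(3111) = (3 − 1) · (17 − 1) · (61 − 1) = 2 · 16 · 60 = 1920.
Thus |(Z/3111Z)^*| = 1920.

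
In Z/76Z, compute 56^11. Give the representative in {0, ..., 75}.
56

Use repeated squaring. Binary(11) = 1011. Walk through the bits of the exponent 11 left-to-right: at each bit after the leading one, square the running value, then multiply by 56 if the bit is 1 (always reducing mod 76):
  bit 1 = 1 (leading): start with 56.
  bit 2 = 0: square 56^2 = 3136 ≡ 20 (mod 76).
  bit 3 = 1: square 20^2 = 400 ≡ 20; bit is 1, so multiply 20·56 = 1120 ≡ 56 (mod 76).
  bit 4 = 1: square 56^2 = 3136 ≡ 20; bit is 1, so multiply 20·56 = 1120 ≡ 56 (mod 76).
Final value: 56^11 ≡ 56 (mod 76).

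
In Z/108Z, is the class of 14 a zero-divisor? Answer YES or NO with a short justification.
gcd(14, 108) = 2 > 1, so 14 is not a unit in Z/108Z. In Z/nZ every nonzero non-unit is a zero-divisor: explicitly, take b = 108/gcd = 54 ≠ 0 (mod 108); then 14·54 = 756 = 7·108, i.e. 14·54 ≡ 0 (mod 108). So 14 is a zero-divisor.

Final answer: YES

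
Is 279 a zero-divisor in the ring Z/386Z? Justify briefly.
NO

gcd(279, 386) = 1, so 279 is a unit in Z/386Z (it has a multiplicative inverse). A unit cannot be a zero-divisor: if 279·b ≡ 0 then multiplying both sides by 279^(−1) gives b ≡ 0. So 279 is not a zero-divisor.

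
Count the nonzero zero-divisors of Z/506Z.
Z/506Z has 285 nonzero zero-divisors

In Z/506Z each nonzero element is either a unit (gcd with 506 is 1) or a zero-divisor (gcd > 1). The number of units is φ(506): factorise 506 = 2 · 11 · 23, so φ(506) = (2 − 1) · (11 − 1) · (23 − 1) = 1 · 10 · 22 = 220. The nonzero elements number 506 − 1 = 505. Hence the nonzero zero-divisors number 505 − 220 = 285.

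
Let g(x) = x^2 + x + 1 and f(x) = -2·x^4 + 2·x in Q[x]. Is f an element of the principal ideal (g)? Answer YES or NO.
YES

In Q[x] the ideal (g) consists of all multiples of g, so f ∈ (g) iff g | f, i.e. iff the remainder of f on division by g is 0. Divide f by g (g is monic, so eliminate the leading term of the running remainder at each step):
  leading term -2·x^4: subtract (-2·x^2)·g(x) = -2·x^4 - 2·x^3 - 2·x^2, leaving 2·x^3 + 2·x^2 + 2·x
  leading term 2·x^3: subtract (2·x)·g(x) = 2·x^3 + 2·x^2 + 2·x, leaving 0
The remainder is 0, so f(x) = g(x) · h(x) with h(x) = -2·x^2 + 2·x. Hence g | f, i.e. f ∈ (g).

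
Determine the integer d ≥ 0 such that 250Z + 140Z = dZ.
In the PID Z, (a, b) is generated by gcd(a, b). Compute gcd(250, 140) with the extended Euclidean algorithm, tracking rows (r, s, t) with s·250 + t·140 = r:
  row A: (250, 1, 0)   [1·250 + 0·140 = 250]
  row B: (140, 0, 1)   [0·250 + 1·140 = 140]
  250 = 1·140 + 110   → row C = row A − 1·row B = (110, 1, −1)   [check: 1·250 − 1·140 = 110]
  140 = 1·110 + 30   → row D = row B − 1·row C = (30, −1, 2)   [check: −1·250 + 2·140 = 30]
  110 = 3·30 + 20   → row E = row C − 3·row D = (20, 4, −7)   [check: 4·250 − 7·140 = 20]
  30 = 1·20 + 10   → row F = row D − 1·row E = (10, −5, 9)   [check: −5·250 + 9·140 = 10]
  20 = 2·10 + 0   → remainder 0, stop. gcd = 10 (last nonzero row F).
So gcd(250, 140) = 10, with Bézout identity −5·250 + 9·140 = 10. Containment (⊇): the Bézout identity exhibits 10 as an element of (250, 140), giving (10) ⊆ (250, 140). Containment (⊆): since 10 | 250 and 10 | 140 (250 = 10·25, 140 = 10·14), every Z-linear combination of 250 and 140 is divisible by 10, so (250, 140) ⊆ (10). Therefore (250, 140) = (10), d = 10.

Final answer: (250, 140) = (10); d = 10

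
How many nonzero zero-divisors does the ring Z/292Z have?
In Z/292Z each nonzero element is either a unit (gcd with 292 is 1) or a zero-divisor (gcd > 1). The number of units is φ(292): factorise 292 = 2^2 · 73, so φ(292) = (2^2 − 2^1) · (73 − 1) = 2 · 72 = 144. The nonzero elements number 292 − 1 = 291. Hence the nonzero zero-divisors number 291 − 144 = 147.

Final answer: Z/292Z has 147 nonzero zero-divisors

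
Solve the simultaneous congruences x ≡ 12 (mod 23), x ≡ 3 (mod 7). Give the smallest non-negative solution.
x ≡ 150 (mod 161); the representative in [0, 161) is 150

The moduli 23, 7 are pairwise coprime, so by the CRT there is a unique solution mod 23·7 = 161.
Solve by successive substitution. Start with x ≡ 12 (mod 23).
  Combine with x ≡ 3 (mod 7): write x = 12 + 23·t and require 12 + 23·t ≡ 3 (mod 7), i.e. 23·t ≡ 3 − 12 ≡ 5 (mod 7). Since 23^(−1) ≡ 4 (mod 7) (23 ≡ 2 (mod 7)), t ≡ 4·5 ≡ 6 (mod 7). So x ≡ 12 + 23·6 = 150 (mod 161).
Unique solution in [0, 161): x = 150.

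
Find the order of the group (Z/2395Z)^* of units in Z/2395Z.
(Z/2395Z)^* consists of the classes a with gcd(a, 2395) = 1, so its order is φ(2395). φ is multiplicative, with φ(p^e) = p^e − p^(e−1). Factorise 2395 = 5 · 479. Then
  φ(2395) = (5 − 1) · (479 − 1) = 4 · 478 = 1912.
Thus |(Z/2395Z)^*| = 1912.

Final answer: |(Z/2395Z)^*| = 1912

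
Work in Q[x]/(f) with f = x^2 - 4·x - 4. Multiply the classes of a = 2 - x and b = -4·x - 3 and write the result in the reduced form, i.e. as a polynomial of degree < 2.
First multiply in Q[x] without reducing: a · b = 4·x^2 - 5·x - 6. Now divide by f(x) = x^2 - 4·x - 4, eliminating the leading term at each step:
  leading term 4·x^2: subtract (4)·f(x) = 4·x^2 - 16·x - 16, leaving 11·x + 10
The degree is now < 2, so this is the remainder. Hence a · b ≡ 11·x + 10 in Q[x]/(f).

Final answer: a · b ≡ 11·x + 10 (mod f(x))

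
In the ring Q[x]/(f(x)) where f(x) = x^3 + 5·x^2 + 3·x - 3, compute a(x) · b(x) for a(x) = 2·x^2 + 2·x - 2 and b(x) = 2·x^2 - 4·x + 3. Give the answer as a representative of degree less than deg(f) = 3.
a · b ≡ 102·x^2 + 98·x - 78 (mod f(x))

First multiply in Q[x] without reducing: a · b = 4·x^4 - 4·x^3 - 6·x^2 + 14·x - 6. Now divide by f(x) = x^3 + 5·x^2 + 3·x - 3, eliminating the leading term at each step:
  leading term 4·x^4: subtract (4·x)·f(x) = 4·x^4 + 20·x^3 + 12·x^2 - 12·x, leaving -24·x^3 - 18·x^2 + 26·x - 6
  leading term -24·x^3: subtract (-24)·f(x) = -24·x^3 - 120·x^2 - 72·x + 72, leaving 102·x^2 + 98·x - 78
The degree is now < 3, so this is the remainder. Hence a · b ≡ 102·x^2 + 98·x - 78 in Q[x]/(f).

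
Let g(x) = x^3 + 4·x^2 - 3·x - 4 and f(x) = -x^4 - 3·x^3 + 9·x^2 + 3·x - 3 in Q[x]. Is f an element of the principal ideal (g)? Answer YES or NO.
NO

In Q[x] the ideal (g) consists of all multiples of g, so f ∈ (g) iff g | f, i.e. iff the remainder of f on division by g is 0. Divide f by g (g is monic, so eliminate the leading term of the running remainder at each step):
  leading term -x^4: subtract (-x)·g(x) = -x^4 - 4·x^3 + 3·x^2 + 4·x, leaving x^3 + 6·x^2 - x - 3
  leading term x^3: subtract (1)·g(x) = x^3 + 4·x^2 - 3·x - 4, leaving 2·x^2 + 2·x + 1
The remainder r(x) = 2·x^2 + 2·x + 1 ≠ 0 (and deg r < deg g), so g ∤ f, i.e. f ∉ (g).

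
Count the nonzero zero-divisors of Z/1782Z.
In Z/1782Z each nonzero element is either a unit (gcd with 1782 is 1) or a zero-divisor (gcd > 1). The number of units is φ(1782): factorise 1782 = 2 · 3^4 · 11, so φ(1782) = (2 − 1) · (3^4 − 3^3) · (11 − 1) = 1 · 54 · 10 = 540. The nonzero elements number 1782 − 1 = 1781. Hence the nonzero zero-divisors number 1781 − 540 = 1241.

Final answer: Z/1782Z has 1241 nonzero zero-divisors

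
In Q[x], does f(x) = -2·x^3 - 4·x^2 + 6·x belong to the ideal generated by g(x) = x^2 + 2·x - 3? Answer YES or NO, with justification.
YES

In Q[x] the ideal (g) consists of all multiples of g, so f ∈ (g) iff g | f, i.e. iff the remainder of f on division by g is 0. Divide f by g (g is monic, so eliminate the leading term of the running remainder at each step):
  leading term -2·x^3: subtract (-2·x)·g(x) = -2·x^3 - 4·x^2 + 6·x, leaving 0
The remainder is 0, so f(x) = g(x) · h(x) with h(x) = -2·x. Hence g | f, i.e. f ∈ (g).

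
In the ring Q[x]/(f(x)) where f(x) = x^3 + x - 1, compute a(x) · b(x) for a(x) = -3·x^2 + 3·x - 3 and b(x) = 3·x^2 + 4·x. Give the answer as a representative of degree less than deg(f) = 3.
a · b ≡ 12·x^2 - 18·x - 3 (mod f(x))

First multiply in Q[x] without reducing: a · b = -9·x^4 - 3·x^3 + 3·x^2 - 12·x. Now divide by f(x) = x^3 + x - 1, eliminating the leading term at each step:
  leading term -9·x^4: subtract (-9·x)·f(x) = -9·x^4 - 9·x^2 + 9·x, leaving -3·x^3 + 12·x^2 - 21·x
  leading term -3·x^3: subtract (-3)·f(x) = -3·x^3 - 3·x + 3, leaving 12·x^2 - 18·x - 3
The degree is now < 3, so this is the remainder. Hence a · b ≡ 12·x^2 - 18·x - 3 in Q[x]/(f).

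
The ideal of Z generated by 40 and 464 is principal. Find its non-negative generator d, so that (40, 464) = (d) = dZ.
(40, 464) = (8); d = 8

In the PID Z, (a, b) is generated by gcd(a, b). Compute gcd(464, 40) with the extended Euclidean algorithm, tracking rows (r, s, t) with s·464 + t·40 = r:
  row A: (464, 1, 0)   [1·464 + 0·40 = 464]
  row B: (40, 0, 1)   [0·464 + 1·40 = 40]
  464 = 11·40 + 24   → row C = row A − 11·row B = (24, 1, −11)   [check: 1·464 − 11·40 = 24]
  40 = 1·24 + 16   → row D = row B − 1·row C = (16, −1, 12)   [check: −1·464 + 12·40 = 16]
  24 = 1·16 + 8   → row E = row C − 1·row D = (8, 2, −23)   [check: 2·464 − 23·40 = 8]
  16 = 2·8 + 0   → remainder 0, stop. gcd = 8 (last nonzero row E).
So gcd(40, 464) = 8, with Bézout identity 2·464 − 23·40 = 8. Containment (⊇): the Bézout identity exhibits 8 as an element of (40, 464), giving (8) ⊆ (40, 464). Containment (⊆): since 8 | 40 and 8 | 464 (40 = 8·5, 464 = 8·58), every Z-linear combination of 40 and 464 is divisible by 8, so (40, 464) ⊆ (8). Therefore (40, 464) = (8), d = 8.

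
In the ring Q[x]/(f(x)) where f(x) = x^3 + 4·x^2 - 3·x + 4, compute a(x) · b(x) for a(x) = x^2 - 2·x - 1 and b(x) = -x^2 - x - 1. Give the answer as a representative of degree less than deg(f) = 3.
First multiply in Q[x] without reducing: a · b = -x^4 + x^3 + 2·x^2 + 3·x + 1. Now divide by f(x) = x^3 + 4·x^2 - 3·x + 4, eliminating the leading term at each step:
  leading term -x^4: subtract (-x)·f(x) = -x^4 - 4·x^3 + 3·x^2 - 4·x, leaving 5·x^3 - x^2 + 7·x + 1
  leading term 5·x^3: subtract (5)·f(x) = 5·x^3 + 20·x^2 - 15·x + 20, leaving -21·x^2 + 22·x - 19
The degree is now < 3, so this is the remainder. Hence a · b ≡ -21·x^2 + 22·x - 19 in Q[x]/(f).

Final answer: a · b ≡ -21·x^2 + 22·x - 19 (mod f(x))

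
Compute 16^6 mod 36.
Use repeated squaring. Binary(6) = 110. Walk through the bits of the exponent 6 left-to-right: at each bit after the leading one, square the running value, then multiply by 16 if the bit is 1 (always reducing mod 36):
  bit 1 = 1 (leading): start with 16.
  bit 2 = 1: square 16^2 = 256 ≡ 4; bit is 1, so multiply 4·16 = 64 ≡ 28 (mod 36).
  bit 3 = 0: square 28^2 = 784 ≡ 28 (mod 36).
Final value: 16^6 ≡ 28 (mod 36).

Final answer: 28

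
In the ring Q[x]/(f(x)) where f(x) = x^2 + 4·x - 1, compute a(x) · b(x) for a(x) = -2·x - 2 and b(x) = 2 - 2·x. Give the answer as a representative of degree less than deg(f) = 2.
First multiply in Q[x] without reducing: a · b = 4·x^2 - 4. Now divide by f(x) = x^2 + 4·x - 1, eliminating the leading term at each step:
  leading term 4·x^2: subtract (4)·f(x) = 4·x^2 + 16·x - 4, leaving -16·x
The degree is now < 2, so this is the remainder. Hence a · b ≡ -16·x in Q[x]/(f).

Final answer: a · b ≡ -16·x (mod f(x))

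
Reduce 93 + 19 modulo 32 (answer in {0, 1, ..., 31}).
Reduce the summands first: 93 ≡ 29 (mod 32), so 93 + 19 ≡ 29 + 19 (mod 32). 29 + 19 = 48; 48 = 1·32 + 16, so (93 + 19) mod 32 = 16.

Final answer: 16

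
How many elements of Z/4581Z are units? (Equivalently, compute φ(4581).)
Z/4581Z has φ(4581) = 3048 units

An element a ∈ Z/4581Z is a unit iff gcd(a, 4581) = 1, so the number of units is φ(4581). φ is multiplicative, with φ(p^e) = p^e − p^(e−1). Factorise 4581 = 3^2 · 509. Then
  φ(4581) = (3^2 − 3^1) · (509 − 1) = 6 · 508 = 3048.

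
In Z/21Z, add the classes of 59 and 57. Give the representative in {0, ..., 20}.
11

Reduce the summands first: 59 ≡ 17, 57 ≡ 15 (mod 21), so 59 + 57 ≡ 17 + 15 (mod 21). 17 + 15 = 32; 32 = 1·21 + 11, so (59 + 57) mod 21 = 11.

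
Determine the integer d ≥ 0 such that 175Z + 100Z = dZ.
(175, 100) = (25); d = 25

In the PID Z, (a, b) is generated by gcd(a, b). Compute gcd(175, 100) with the extended Euclidean algorithm, tracking rows (r, s, t) with s·175 + t·100 = r:
  row A: (175, 1, 0)   [1·175 + 0·100 = 175]
  row B: (100, 0, 1)   [0·175 + 1·100 = 100]
  175 = 1·100 + 75   → row C = row A − 1·row B = (75, 1, −1)   [check: 1·175 − 1·100 = 75]
  100 = 1·75 + 25   → row D = row B − 1·row C = (25, −1, 2)   [check: −1·175 + 2·100 = 25]
  75 = 3·25 + 0   → remainder 0, stop. gcd = 25 (last nonzero row D).
So gcd(175, 100) = 25, with Bézout identity −1·175 + 2·100 = 25. Containment (⊇): the Bézout identity exhibits 25 as an element of (175, 100), giving (25) ⊆ (175, 100). Containment (⊆): since 25 | 175 and 25 | 100 (175 = 25·7, 100 = 25·4), every Z-linear combination of 175 and 100 is divisible by 25, so (175, 100) ⊆ (25). Therefore (175, 100) = (25), d = 25.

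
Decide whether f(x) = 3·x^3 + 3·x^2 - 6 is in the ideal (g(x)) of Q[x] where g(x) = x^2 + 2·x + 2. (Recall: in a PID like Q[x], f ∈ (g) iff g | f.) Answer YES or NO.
YES

In Q[x] the ideal (g) consists of all multiples of g, so f ∈ (g) iff g | f, i.e. iff the remainder of f on division by g is 0. Divide f by g (g is monic, so eliminate the leading term of the running remainder at each step):
  leading term 3·x^3: subtract (3·x)·g(x) = 3·x^3 + 6·x^2 + 6·x, leaving -3·x^2 - 6·x - 6
  leading term -3·x^2: subtract (-3)·g(x) = -3·x^2 - 6·x - 6, leaving 0
The remainder is 0, so f(x) = g(x) · h(x) with h(x) = 3·x - 3. Hence g | f, i.e. f ∈ (g).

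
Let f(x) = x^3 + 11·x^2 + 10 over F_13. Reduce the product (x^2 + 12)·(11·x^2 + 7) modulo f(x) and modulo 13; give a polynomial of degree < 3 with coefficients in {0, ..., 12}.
a · b ≡ x^2 + 7·x + 7 (mod f(x))

Multiply as integer polynomials: a · b = 11·x^4 + 139·x^2 + 84. Reducing coefficients mod 13: a · b ≡ 11·x^4 + 9·x^2 + 6. Now divide by f(x) = x^3 + 11·x^2 + 10 in F_13[x], eliminating the leading term at each step:
  leading term 11·x^4: subtract (11·x)·f(x) = 11·x^4 + 4·x^3 + 6·x, leaving 9·x^3 + 9·x^2 + 7·x + 6 (coefficients mod 13)
  leading term 9·x^3: subtract (9)·f(x) = 9·x^3 + 8·x^2 + 12, leaving x^2 + 7·x + 7 (coefficients mod 13)
The degree is now < 3, so this is the remainder. Hence a · b ≡ x^2 + 7·x + 7 in F_13[x]/(f).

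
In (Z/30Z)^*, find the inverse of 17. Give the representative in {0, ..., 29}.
17^(−1) ≡ 23 (mod 30)

Apply the extended Euclidean algorithm to (30, 17), tracking rows (r, s, t) with s·30 + t·17 = r. Each division r_prev = q·r_cur + r_new produces the new row as (previous row) − q·(current row):
  row A: (30, 1, 0)   [1·30 + 0·17 = 30]
  row B: (17, 0, 1)   [0·30 + 1·17 = 17]
  30 = 1·17 + 13   → row C = row A − 1·row B = (13, 1, −1)   [check: 1·30 − 1·17 = 13]
  17 = 1·13 + 4   → row D = row B − 1·row C = (4, −1, 2)   [check: −1·30 + 2·17 = 4]
  13 = 3·4 + 1   → row E = row C − 3·row D = (1, 4, −7)   [check: 4·30 − 7·17 = 1]
  4 = 4·1 + 0   → remainder 0, stop. gcd = 1 (last nonzero row E).
The gcd is 1, so 17 is invertible mod 30. The last nonzero row gives 4·30 − 7·17 = 1, so t = −7. So 17^(−1) ≡ −7 ≡ 23 (mod 30). Verify: 17 · 23 = 391 ≡ 1 (mod 30). ✓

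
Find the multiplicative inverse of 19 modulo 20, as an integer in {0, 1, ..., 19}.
Apply the extended Euclidean algorithm to (20, 19), tracking rows (r, s, t) with s·20 + t·19 = r. Each division r_prev = q·r_cur + r_new produces the new row as (previous row) − q·(current row):
  row A: (20, 1, 0)   [1·20 + 0·19 = 20]
  row B: (19, 0, 1)   [0·20 + 1·19 = 19]
  20 = 1·19 + 1   → row C = row A − 1·row B = (1, 1, −1)   [check: 1·20 − 1·19 = 1]
  19 = 19·1 + 0   → remainder 0, stop. gcd = 1 (last nonzero row C).
The gcd is 1, so 19 is invertible mod 20. The last nonzero row gives 1·20 − 1·19 = 1, so t = −1. So 19^(−1) ≡ −1 ≡ 19 (mod 20). Verify: 19 · 19 = 361 ≡ 1 (mod 20). ✓

Final answer: 19^(−1) ≡ 19 (mod 20)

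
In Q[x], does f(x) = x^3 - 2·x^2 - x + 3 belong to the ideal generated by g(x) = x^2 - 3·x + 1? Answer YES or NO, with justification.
NO

In Q[x] the ideal (g) consists of all multiples of g, so f ∈ (g) iff g | f, i.e. iff the remainder of f on division by g is 0. Divide f by g (g is monic, so eliminate the leading term of the running remainder at each step):
  leading term x^3: subtract (x)·g(x) = x^3 - 3·x^2 + x, leaving x^2 - 2·x + 3
  leading term x^2: subtract (1)·g(x) = x^2 - 3·x + 1, leaving x + 2
The remainder r(x) = x + 2 ≠ 0 (and deg r < deg g), so g ∤ f, i.e. f ∉ (g).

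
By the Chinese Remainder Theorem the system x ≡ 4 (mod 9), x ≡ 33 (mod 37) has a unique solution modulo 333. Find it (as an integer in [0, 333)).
The moduli 9, 37 are pairwise coprime, so by the CRT there is a unique solution mod 9·37 = 333.
Solve by successive substitution. Start with x ≡ 4 (mod 9).
  Combine with x ≡ 33 (mod 37): write x = 4 + 9·t and require 4 + 9·t ≡ 33 (mod 37), i.e. 9·t ≡ 33 − 4 ≡ 29 (mod 37). Since 9^(−1) ≡ 33 (mod 37), t ≡ 33·29 ≡ 32 (mod 37). So x ≡ 4 + 9·32 = 292 (mod 333).
Unique solution in [0, 333): x = 292.

Final answer: x ≡ 292 (mod 333); the representative in [0, 333) is 292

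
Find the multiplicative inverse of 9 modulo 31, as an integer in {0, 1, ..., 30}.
9^(−1) ≡ 7 (mod 31)

Apply the extended Euclidean algorithm to (31, 9), tracking rows (r, s, t) with s·31 + t·9 = r. Each division r_prev = q·r_cur + r_new produces the new row as (previous row) − q·(current row):
  row A: (31, 1, 0)   [1·31 + 0·9 = 31]
  row B: (9, 0, 1)   [0·31 + 1·9 = 9]
  31 = 3·9 + 4   → row C = row A − 3·row B = (4, 1, −3)   [check: 1·31 − 3·9 = 4]
  9 = 2·4 + 1   → row D = row B − 2·row C = (1, −2, 7)   [check: −2·31 + 7·9 = 1]
  4 = 4·1 + 0   → remainder 0, stop. gcd = 1 (last nonzero row D).
The gcd is 1, so 9 is invertible mod 31. The last nonzero row gives −2·31 + 7·9 = 1, so t = 7. So 9^(−1) ≡ 7 (mod 31). Verify: 9 · 7 = 63 ≡ 1 (mod 31). ✓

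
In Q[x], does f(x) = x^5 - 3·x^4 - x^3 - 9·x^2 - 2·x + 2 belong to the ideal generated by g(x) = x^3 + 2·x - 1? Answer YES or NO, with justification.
In Q[x] the ideal (g) consists of all multiples of g, so f ∈ (g) iff g | f, i.e. iff the remainder of f on division by g is 0. Divide f by g (g is monic, so eliminate the leading term of the running remainder at each step):
  leading term x^5: subtract (x^2)·g(x) = x^5 + 2·x^3 - x^2, leaving -3·x^4 - 3·x^3 - 8·x^2 - 2·x + 2
  leading term -3·x^4: subtract (-3·x)·g(x) = -3·x^4 - 6·x^2 + 3·x, leaving -3·x^3 - 2·x^2 - 5·x + 2
  leading term -3·x^3: subtract (-3)·g(x) = -3·x^3 - 6·x + 3, leaving -2·x^2 + x - 1
The remainder r(x) = -2·x^2 + x - 1 ≠ 0 (and deg r < deg g), so g ∤ f, i.e. f ∉ (g).

Final answer: NO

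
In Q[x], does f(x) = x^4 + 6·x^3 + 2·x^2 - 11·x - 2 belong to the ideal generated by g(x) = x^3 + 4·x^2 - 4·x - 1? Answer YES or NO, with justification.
NO

In Q[x] the ideal (g) consists of all multiples of g, so f ∈ (g) iff g | f, i.e. iff the remainder of f on division by g is 0. Divide f by g (g is monic, so eliminate the leading term of the running remainder at each step):
  leading term x^4: subtract (x)·g(x) = x^4 + 4·x^3 - 4·x^2 - x, leaving 2·x^3 + 6·x^2 - 10·x - 2
  leading term 2·x^3: subtract (2)·g(x) = 2·x^3 + 8·x^2 - 8·x - 2, leaving -2·x^2 - 2·x
The remainder r(x) = -2·x^2 - 2·x ≠ 0 (and deg r < deg g), so g ∤ f, i.e. f ∉ (g).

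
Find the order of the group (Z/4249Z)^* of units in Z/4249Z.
(Z/4249Z)^* consists of the classes a with gcd(a, 4249) = 1, so its order is φ(4249). φ is multiplicative, with φ(p^e) = p^e − p^(e−1). Factorise 4249 = 7 · 607. Then
  φ(4249) = (7 − 1) · (607 − 1) = 6 · 606 = 3636.
Thus |(Z/4249Z)^*| = 3636.

Final answer: |(Z/4249Z)^*| = 3636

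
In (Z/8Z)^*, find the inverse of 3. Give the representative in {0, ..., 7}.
Apply the extended Euclidean algorithm to (8, 3), tracking rows (r, s, t) with s·8 + t·3 = r. Each division r_prev = q·r_cur + r_new produces the new row as (previous row) − q·(current row):
  row A: (8, 1, 0)   [1·8 + 0·3 = 8]
  row B: (3, 0, 1)   [0·8 + 1·3 = 3]
  8 = 2·3 + 2   → row C = row A − 2·row B = (2, 1, −2)   [check: 1·8 − 2·3 = 2]
  3 = 1·2 + 1   → row D = row B − 1·row C = (1, −1, 3)   [check: −1·8 + 3·3 = 1]
  2 = 2·1 + 0   → remainder 0, stop. gcd = 1 (last nonzero row D).
The gcd is 1, so 3 is invertible mod 8. The last nonzero row gives −1·8 + 3·3 = 1, so t = 3. So 3^(−1) ≡ 3 (mod 8). Verify: 3 · 3 = 9 ≡ 1 (mod 8). ✓

Final answer: 3^(−1) ≡ 3 (mod 8)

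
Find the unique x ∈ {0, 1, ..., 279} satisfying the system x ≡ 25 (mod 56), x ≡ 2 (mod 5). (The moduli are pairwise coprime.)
x ≡ 137 (mod 280); the representative in [0, 280) is 137

The moduli 56, 5 are pairwise coprime, so by the CRT there is a unique solution mod 56·5 = 280.
Solve by successive substitution. Start with x ≡ 25 (mod 56).
  Combine with x ≡ 2 (mod 5): write x = 25 + 56·t and require 25 + 56·t ≡ 2 (mod 5), i.e. 56·t ≡ 2 − 25 ≡ 2 (mod 5). Since 56^(−1) ≡ 1 (mod 5) (56 ≡ 1 (mod 5)), t ≡ 1·2 ≡ 2 (mod 5). So x ≡ 25 + 56·2 = 137 (mod 280).
Unique solution in [0, 280): x = 137.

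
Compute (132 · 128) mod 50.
Reduce the factors first: 132 ≡ 32, 128 ≡ 28 (mod 50), so 132 · 128 ≡ 32 · 28 (mod 50). 32 · 28 = 896. Dividing by 50: 896 = 17·50 + 46. So (132 · 128) mod 50 = 46.

Final answer: 46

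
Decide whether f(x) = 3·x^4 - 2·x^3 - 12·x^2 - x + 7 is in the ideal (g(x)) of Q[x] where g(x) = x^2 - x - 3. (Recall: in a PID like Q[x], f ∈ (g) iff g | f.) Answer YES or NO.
In Q[x] the ideal (g) consists of all multiples of g, so f ∈ (g) iff g | f, i.e. iff the remainder of f on division by g is 0. Divide f by g (g is monic, so eliminate the leading term of the running remainder at each step):
  leading term 3·x^4: subtract (3·x^2)·g(x) = 3·x^4 - 3·x^3 - 9·x^2, leaving x^3 - 3·x^2 - x + 7
  leading term x^3: subtract (x)·g(x) = x^3 - x^2 - 3·x, leaving -2·x^2 + 2·x + 7
  leading term -2·x^2: subtract (-2)·g(x) = -2·x^2 + 2·x + 6, leaving 1
The remainder r(x) = 1 ≠ 0 (and deg r < deg g), so g ∤ f, i.e. f ∉ (g).

Final answer: NO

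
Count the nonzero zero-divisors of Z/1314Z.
Z/1314Z has 881 nonzero zero-divisors

In Z/1314Z each nonzero element is either a unit (gcd with 1314 is 1) or a zero-divisor (gcd > 1). The number of units is φ(1314): factorise 1314 = 2 · 3^2 · 73, so φ(1314) = (2 − 1) · (3^2 − 3^1) · (73 − 1) = 1 · 6 · 72 = 432. The nonzero elements number 1314 − 1 = 1313. Hence the nonzero zero-divisors number 1313 − 432 = 881.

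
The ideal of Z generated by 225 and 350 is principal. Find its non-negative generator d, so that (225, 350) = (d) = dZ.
(225, 350) = (25); d = 25

In the PID Z, (a, b) is generated by gcd(a, b). Compute gcd(350, 225) with the extended Euclidean algorithm, tracking rows (r, s, t) with s·350 + t·225 = r:
  row A: (350, 1, 0)   [1·350 + 0·225 = 350]
  row B: (225, 0, 1)   [0·350 + 1·225 = 225]
  350 = 1·225 + 125   → row C = row A − 1·row B = (125, 1, −1)   [check: 1·350 − 1·225 = 125]
  225 = 1·125 + 100   → row D = row B − 1·row C = (100, −1, 2)   [check: −1·350 + 2·225 = 100]
  125 = 1·100 + 25   → row E = row C − 1·row D = (25, 2, −3)   [check: 2·350 − 3·225 = 25]
  100 = 4·25 + 0   → remainder 0, stop. gcd = 25 (last nonzero row E).
So gcd(225, 350) = 25, with Bézout identity 2·350 − 3·225 = 25. Containment (⊇): the Bézout identity exhibits 25 as an element of (225, 350), giving (25) ⊆ (225, 350). Containment (⊆): since 25 | 225 and 25 | 350 (225 = 25·9, 350 = 25·14), every Z-linear combination of 225 and 350 is divisible by 25, so (225, 350) ⊆ (25). Therefore (225, 350) = (25), d = 25.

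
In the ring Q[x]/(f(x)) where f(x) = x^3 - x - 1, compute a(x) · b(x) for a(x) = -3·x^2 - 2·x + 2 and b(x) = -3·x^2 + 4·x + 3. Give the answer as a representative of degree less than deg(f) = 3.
a · b ≡ -14·x^2 + 5·x (mod f(x))

First multiply in Q[x] without reducing: a · b = 9·x^4 - 6·x^3 - 23·x^2 + 2·x + 6. Now divide by f(x) = x^3 - x - 1, eliminating the leading term at each step:
  leading term 9·x^4: subtract (9·x)·f(x) = 9·x^4 - 9·x^2 - 9·x, leaving -6·x^3 - 14·x^2 + 11·x + 6
  leading term -6·x^3: subtract (-6)·f(x) = -6·x^3 + 6·x + 6, leaving -14·x^2 + 5·x
The degree is now < 3, so this is the remainder. Hence a · b ≡ -14·x^2 + 5·x in Q[x]/(f).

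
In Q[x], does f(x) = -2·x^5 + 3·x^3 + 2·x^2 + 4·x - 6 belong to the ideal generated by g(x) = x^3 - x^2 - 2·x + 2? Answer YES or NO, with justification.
In Q[x] the ideal (g) consists of all multiples of g, so f ∈ (g) iff g | f, i.e. iff the remainder of f on division by g is 0. Divide f by g (g is monic, so eliminate the leading term of the running remainder at each step):
  leading term -2·x^5: subtract (-2·x^2)·g(x) = -2·x^5 + 2·x^4 + 4·x^3 - 4·x^2, leaving -2·x^4 - x^3 + 6·x^2 + 4·x - 6
  leading term -2·x^4: subtract (-2·x)·g(x) = -2·x^4 + 2·x^3 + 4·x^2 - 4·x, leaving -3·x^3 + 2·x^2 + 8·x - 6
  leading term -3·x^3: subtract (-3)·g(x) = -3·x^3 + 3·x^2 + 6·x - 6, leaving -x^2 + 2·x
The remainder r(x) = -x^2 + 2·x ≠ 0 (and deg r < deg g), so g ∤ f, i.e. f ∉ (g).

Final answer: NO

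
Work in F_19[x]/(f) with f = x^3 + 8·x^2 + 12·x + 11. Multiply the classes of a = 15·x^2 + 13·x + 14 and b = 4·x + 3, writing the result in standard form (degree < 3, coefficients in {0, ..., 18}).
Multiply as integer polynomials: a · b = 60·x^3 + 97·x^2 + 95·x + 42. Reducing coefficients mod 19: a · b ≡ 3·x^3 + 2·x^2 + 4. Now divide by f(x) = x^3 + 8·x^2 + 12·x + 11 in F_19[x], eliminating the leading term at each step:
  leading term 3·x^3: subtract (3)·f(x) = 3·x^3 + 5·x^2 + 17·x + 14, leaving 16·x^2 + 2·x + 9 (coefficients mod 19)
The degree is now < 3, so this is the remainder. Hence a · b ≡ 16·x^2 + 2·x + 9 in F_19[x]/(f).

Final answer: a · b ≡ 16·x^2 + 2·x + 9 (mod f(x))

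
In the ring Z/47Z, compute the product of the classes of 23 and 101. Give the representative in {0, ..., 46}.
Reduce the factors first: 101 ≡ 7 (mod 47), so 23 · 101 ≡ 23 · 7 (mod 47). 23 · 7 = 161. Dividing by 47: 161 = 3·47 + 20. So (23 · 101) mod 47 = 20.

Final answer: 20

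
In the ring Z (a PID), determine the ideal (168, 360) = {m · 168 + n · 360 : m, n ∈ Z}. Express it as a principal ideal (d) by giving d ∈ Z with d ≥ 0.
(168, 360) = (24); d = 24

In the PID Z, (a, b) is generated by gcd(a, b). Compute gcd(360, 168) with the extended Euclidean algorithm, tracking rows (r, s, t) with s·360 + t·168 = r:
  row A: (360, 1, 0)   [1·360 + 0·168 = 360]
  row B: (168, 0, 1)   [0·360 + 1·168 = 168]
  360 = 2·168 + 24   → row C = row A − 2·row B = (24, 1, −2)   [check: 1·360 − 2·168 = 24]
  168 = 7·24 + 0   → remainder 0, stop. gcd = 24 (last nonzero row C).
So gcd(168, 360) = 24, with Bézout identity 1·360 − 2·168 = 24. Containment (⊇): the Bézout identity exhibits 24 as an element of (168, 360), giving (24) ⊆ (168, 360). Containment (⊆): since 24 | 168 and 24 | 360 (168 = 24·7, 360 = 24·15), every Z-linear combination of 168 and 360 is divisible by 24, so (168, 360) ⊆ (24). Therefore (168, 360) = (24), d = 24.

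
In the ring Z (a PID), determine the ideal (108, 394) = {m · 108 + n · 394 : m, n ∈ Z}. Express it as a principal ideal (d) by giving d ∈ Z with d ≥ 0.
In the PID Z, (a, b) is generated by gcd(a, b). Compute gcd(394, 108) with the extended Euclidean algorithm, tracking rows (r, s, t) with s·394 + t·108 = r:
  row A: (394, 1, 0)   [1·394 + 0·108 = 394]
  row B: (108, 0, 1)   [0·394 + 1·108 = 108]
  394 = 3·108 + 70   → row C = row A − 3·row B = (70, 1, −3)   [check: 1·394 − 3·108 = 70]
  108 = 1·70 + 38   → row D = row B − 1·row C = (38, −1, 4)   [check: −1·394 + 4·108 = 38]
  70 = 1·38 + 32   → row E = row C − 1·row D = (32, 2, −7)   [check: 2·394 − 7·108 = 32]
  38 = 1·32 + 6   → row F = row D − 1·row E = (6, −3, 11)   [check: −3·394 + 11·108 = 6]
  32 = 5·6 + 2   → row G = row E − 5·row F = (2, 17, −62)   [check: 17·394 − 62·108 = 2]
  6 = 3·2 + 0   → remainder 0, stop. gcd = 2 (last nonzero row G).
So gcd(108, 394) = 2, with Bézout identity 17·394 − 62·108 = 2. Containment (⊇): the Bézout identity exhibits 2 as an element of (108, 394), giving (2) ⊆ (108, 394). Containment (⊆): since 2 | 108 and 2 | 394 (108 = 2·54, 394 = 2·197), every Z-linear combination of 108 and 394 is divisible by 2, so (108, 394) ⊆ (2). Therefore (108, 394) = (2), d = 2.

Final answer: (108, 394) = (2); d = 2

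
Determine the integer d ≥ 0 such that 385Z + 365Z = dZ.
(385, 365) = (5); d = 5

In the PID Z, (a, b) is generated by gcd(a, b). Compute gcd(385, 365) with the extended Euclidean algorithm, tracking rows (r, s, t) with s·385 + t·365 = r:
  row A: (385, 1, 0)   [1·385 + 0·365 = 385]
  row B: (365, 0, 1)   [0·385 + 1·365 = 365]
  385 = 1·365 + 20   → row C = row A − 1·row B = (20, 1, −1)   [check: 1·385 − 1·365 = 20]
  365 = 18·20 + 5   → row D = row B − 18·row C = (5, −18, 19)   [check: −18·385 + 19·365 = 5]
  20 = 4·5 + 0   → remainder 0, stop. gcd = 5 (last nonzero row D).
So gcd(385, 365) = 5, with Bézout identity −18·385 + 19·365 = 5. Containment (⊇): the Bézout identity exhibits 5 as an element of (385, 365), giving (5) ⊆ (385, 365). Containment (⊆): since 5 | 385 and 5 | 365 (385 = 5·77, 365 = 5·73), every Z-linear combination of 385 and 365 is divisible by 5, so (385, 365) ⊆ (5). Therefore (385, 365) = (5), d = 5.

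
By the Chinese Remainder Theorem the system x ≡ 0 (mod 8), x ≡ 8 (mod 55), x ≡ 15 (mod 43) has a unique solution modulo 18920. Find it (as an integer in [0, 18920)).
The moduli 8, 55, 43 are pairwise coprime, so by the CRT there is a unique solution mod 8·55·43 = 18920.
Solve by successive substitution. Start with x ≡ 0 (mod 8).
  Combine with x ≡ 8 (mod 55): write x = 8·t and require 8·t ≡ 8 (mod 55). Since 8^(−1) ≡ 7 (mod 55), t ≡ 7·8 ≡ 1 (mod 55). So x ≡ 8·1 = 8 (mod 440).
  Combine with x ≡ 15 (mod 43): write x = 8 + 440·t and require 8 + 440·t ≡ 15 (mod 43), i.e. 440·t ≡ 15 − 8 ≡ 7 (mod 43). Since 440^(−1) ≡ 13 (mod 43) (440 ≡ 10 (mod 43)), t ≡ 13·7 ≡ 5 (mod 43). So x ≡ 8 + 440·5 = 2208 (mod 18920).
Unique solution in [0, 18920): x = 2208.

Final answer: x ≡ 2208 (mod 18920); the representative in [0, 18920) is 2208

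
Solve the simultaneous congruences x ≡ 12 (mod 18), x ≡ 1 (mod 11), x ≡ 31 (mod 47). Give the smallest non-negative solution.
The moduli 18, 11, 47 are pairwise coprime, so by the CRT there is a unique solution mod 18·11·47 = 9306.
Solve by successive substitution. Start with x ≡ 12 (mod 18).
  Combine with x ≡ 1 (mod 11): write x = 12 + 18·t and require 12 + 18·t ≡ 1 (mod 11), i.e. 18·t ≡ 1 − 12 ≡ 0 (mod 11). Since 18^(−1) ≡ 8 (mod 11) (18 ≡ 7 (mod 11)), t ≡ 8·0 ≡ 0 (mod 11). So x ≡ 12 + 18·0 = 12 (mod 198).
  Combine with x ≡ 31 (mod 47): write x = 12 + 198·t and require 12 + 198·t ≡ 31 (mod 47), i.e. 198·t ≡ 31 − 12 ≡ 19 (mod 47). Since 198^(−1) ≡ 33 (mod 47) (198 ≡ 10 (mod 47)), t ≡ 33·19 ≡ 16 (mod 47). So x ≡ 12 + 198·16 = 3180 (mod 9306).
Unique solution in [0, 9306): x = 3180.

Final answer: x ≡ 3180 (mod 9306); the representative in [0, 9306) is 3180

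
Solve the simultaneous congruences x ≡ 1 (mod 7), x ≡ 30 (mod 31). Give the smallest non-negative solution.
x ≡ 92 (mod 217); the representative in [0, 217) is 92

The moduli 7, 31 are pairwise coprime, so by the CRT there is a unique solution mod 7·31 = 217.
Solve by successive substitution. Start with x ≡ 1 (mod 7).
  Combine with x ≡ 30 (mod 31): write x = 1 + 7·t and require 1 + 7·t ≡ 30 (mod 31), i.e. 7·t ≡ 30 − 1 ≡ 29 (mod 31). Since 7^(−1) ≡ 9 (mod 31), t ≡ 9·29 ≡ 13 (mod 31). So x ≡ 1 + 7·13 = 92 (mod 217).
Unique solution in [0, 217): x = 92.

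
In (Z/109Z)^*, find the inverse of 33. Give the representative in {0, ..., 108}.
Apply the extended Euclidean algorithm to (109, 33), tracking rows (r, s, t) with s·109 + t·33 = r. Each division r_prev = q·r_cur + r_new produces the new row as (previous row) − q·(current row):
  row A: (109, 1, 0)   [1·109 + 0·33 = 109]
  row B: (33, 0, 1)   [0·109 + 1·33 = 33]
  109 = 3·33 + 10   → row C = row A − 3·row B = (10, 1, −3)   [check: 1·109 − 3·33 = 10]
  33 = 3·10 + 3   → row D = row B − 3·row C = (3, −3, 10)   [check: −3·109 + 10·33 = 3]
  10 = 3·3 + 1   → row E = row C − 3·row D = (1, 10, −33)   [check: 10·109 − 33·33 = 1]
  3 = 3·1 + 0   → remainder 0, stop. gcd = 1 (last nonzero row E).
The gcd is 1, so 33 is invertible mod 109. The last nonzero row gives 10·109 − 33·33 = 1, so t = −33. So 33^(−1) ≡ −33 ≡ 76 (mod 109). Verify: 33 · 76 = 2508 ≡ 1 (mod 109). ✓

Final answer: 33^(−1) ≡ 76 (mod 109)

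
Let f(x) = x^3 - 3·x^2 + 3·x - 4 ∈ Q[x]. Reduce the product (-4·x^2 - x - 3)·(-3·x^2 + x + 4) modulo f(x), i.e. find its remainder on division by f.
First multiply in Q[x] without reducing: a · b = 12·x^4 - x^3 - 8·x^2 - 7·x - 12. Now divide by f(x) = x^3 - 3·x^2 + 3·x - 4, eliminating the leading term at each step:
  leading term 12·x^4: subtract (12·x)·f(x) = 12·x^4 - 36·x^3 + 36·x^2 - 48·x, leaving 35·x^3 - 44·x^2 + 41·x - 12
  leading term 35·x^3: subtract (35)·f(x) = 35·x^3 - 105·x^2 + 105·x - 140, leaving 61·x^2 - 64·x + 128
The degree is now < 3, so this is the remainder. Hence a · b ≡ 61·x^2 - 64·x + 128 in Q[x]/(f).

Final answer: a · b ≡ 61·x^2 - 64·x + 128 (mod f(x))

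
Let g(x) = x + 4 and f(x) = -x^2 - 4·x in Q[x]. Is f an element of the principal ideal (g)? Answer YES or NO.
YES

In Q[x] the ideal (g) consists of all multiples of g, so f ∈ (g) iff g | f, i.e. iff the remainder of f on division by g is 0. Divide f by g (g is monic, so eliminate the leading term of the running remainder at each step):
  leading term -x^2: subtract (-x)·g(x) = -x^2 - 4·x, leaving 0
The remainder is 0, so f(x) = g(x) · h(x) with h(x) = -x. Hence g | f, i.e. f ∈ (g).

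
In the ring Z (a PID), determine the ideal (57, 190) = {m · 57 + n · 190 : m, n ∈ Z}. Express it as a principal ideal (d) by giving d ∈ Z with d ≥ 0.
(57, 190) = (19); d = 19

In the PID Z, (a, b) is generated by gcd(a, b). Compute gcd(190, 57) with the extended Euclidean algorithm, tracking rows (r, s, t) with s·190 + t·57 = r:
  row A: (190, 1, 0)   [1·190 + 0·57 = 190]
  row B: (57, 0, 1)   [0·190 + 1·57 = 57]
  190 = 3·57 + 19   → row C = row A − 3·row B = (19, 1, −3)   [check: 1·190 − 3·57 = 19]
  57 = 3·19 + 0   → remainder 0, stop. gcd = 19 (last nonzero row C).
So gcd(57, 190) = 19, with Bézout identity 1·190 − 3·57 = 19. Containment (⊇): the Bézout identity exhibits 19 as an element of (57, 190), giving (19) ⊆ (57, 190). Containment (⊆): since 19 | 57 and 19 | 190 (57 = 19·3, 190 = 19·10), every Z-linear combination of 57 and 190 is divisible by 19, so (57, 190) ⊆ (19). Therefore (57, 190) = (19), d = 19.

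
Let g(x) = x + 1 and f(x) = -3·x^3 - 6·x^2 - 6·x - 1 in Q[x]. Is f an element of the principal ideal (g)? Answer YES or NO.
NO

In Q[x] the ideal (g) consists of all multiples of g, so f ∈ (g) iff g | f, i.e. iff the remainder of f on division by g is 0. Divide f by g (g is monic, so eliminate the leading term of the running remainder at each step):
  leading term -3·x^3: subtract (-3·x^2)·g(x) = -3·x^3 - 3·x^2, leaving -3·x^2 - 6·x - 1
  leading term -3·x^2: subtract (-3·x)·g(x) = -3·x^2 - 3·x, leaving -3·x - 1
  leading term -3·x: subtract (-3)·g(x) = -3·x - 3, leaving 2
The remainder r(x) = 2 ≠ 0 (and deg r < deg g), so g ∤ f, i.e. f ∉ (g).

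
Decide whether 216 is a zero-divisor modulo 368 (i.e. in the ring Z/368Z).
gcd(216, 368) = 8 > 1, so 216 is not a unit in Z/368Z. In Z/nZ every nonzero non-unit is a zero-divisor: explicitly, take b = 368/gcd = 46 ≠ 0 (mod 368); then 216·46 = 9936 = 27·368, i.e. 216·46 ≡ 0 (mod 368). So 216 is a zero-divisor.

Final answer: YES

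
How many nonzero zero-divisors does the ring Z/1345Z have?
Z/1345Z has 272 nonzero zero-divisors

In Z/1345Z each nonzero element is either a unit (gcd with 1345 is 1) or a zero-divisor (gcd > 1). The number of units is φ(1345): factorise 1345 = 5 · 269, so φ(1345) = (5 − 1) · (269 − 1) = 4 · 268 = 1072. The nonzero elements number 1345 − 1 = 1344. Hence the nonzero zero-divisors number 1344 − 1072 = 272.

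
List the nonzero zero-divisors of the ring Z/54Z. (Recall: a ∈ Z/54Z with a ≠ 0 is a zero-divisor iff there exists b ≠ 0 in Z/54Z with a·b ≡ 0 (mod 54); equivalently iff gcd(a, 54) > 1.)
An element a ∈ Z/54Z (with a ≠ 0) is a zero-divisor iff gcd(a, 54) > 1 (because a is a unit precisely when gcd(a, n) = 1, and in Z/nZ every nonzero, non-unit element is a zero-divisor). Scan a = 1, ..., 53 and keep those with gcd(a, 54) > 1:
  gcd(2, 54) = 2, gcd(3, 54) = 3, gcd(4, 54) = 2, gcd(6, 54) = 6, gcd(8, 54) = 2, gcd(9, 54) = 9, gcd(10, 54) = 2, gcd(12, 54) = 6, gcd(14, 54) = 2, gcd(15, 54) = 3, gcd(16, 54) = 2, gcd(18, 54) = 18, gcd(20, 54) = 2, gcd(21, 54) = 3, gcd(22, 54) = 2, gcd(24, 54) = 6, gcd(26, 54) = 2, gcd(27, 54) = 27, gcd(28, 54) = 2, gcd(30, 54) = 6, gcd(32, 54) = 2, gcd(33, 54) = 3, gcd(34, 54) = 2, gcd(36, 54) = 18, gcd(38, 54) = 2, gcd(39, 54) = 3, gcd(40, 54) = 2, gcd(42, 54) = 6, gcd(44, 54) = 2, gcd(45, 54) = 9, gcd(46, 54) = 2, gcd(48, 54) = 6, gcd(50, 54) = 2, gcd(51, 54) = 3, gcd(52, 54) = 2.
All other a ∈ {1, ..., 53} have gcd(a, 54) = 1 and are units. So the nonzero zero-divisors are exactly the 35 values of a appearing in this scan.

Final answer: nonzero zero-divisors of Z/54Z = {2, 3, 4, 6, 8, 9, 10, 12, 14, 15, 16, 18, 20, 21, 22, 24, 26, 27, 28, 30, 32, 33, 34, 36, 38, 39, 40, 42, 44, 45, 46, 48, 50, 51, 52}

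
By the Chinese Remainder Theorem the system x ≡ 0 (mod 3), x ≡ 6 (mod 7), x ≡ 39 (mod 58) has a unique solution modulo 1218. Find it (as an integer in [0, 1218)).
x ≡ 909 (mod 1218); the representative in [0, 1218) is 909

The moduli 3, 7, 58 are pairwise coprime, so by the CRT there is a unique solution mod 3·7·58 = 1218.
Solve by successive substitution. Start with x ≡ 0 (mod 3).
  Combine with x ≡ 6 (mod 7): write x = 3·t and require 3·t ≡ 6 (mod 7). Since 3^(−1) ≡ 5 (mod 7), t ≡ 5·6 ≡ 2 (mod 7). So x ≡ 3·2 = 6 (mod 21).
  Combine with x ≡ 39 (mod 58): write x = 6 + 21·t and require 6 + 21·t ≡ 39 (mod 58), i.e. 21·t ≡ 39 − 6 ≡ 33 (mod 58). Since 21^(−1) ≡ 47 (mod 58), t ≡ 47·33 ≡ 43 (mod 58). So x ≡ 6 + 21·43 = 909 (mod 1218).
Unique solution in [0, 1218): x = 909.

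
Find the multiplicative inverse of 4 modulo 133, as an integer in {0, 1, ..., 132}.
Apply the extended Euclidean algorithm to (133, 4), tracking rows (r, s, t) with s·133 + t·4 = r. Each division r_prev = q·r_cur + r_new produces the new row as (previous row) − q·(current row):
  row A: (133, 1, 0)   [1·133 + 0·4 = 133]
  row B: (4, 0, 1)   [0·133 + 1·4 = 4]
  133 = 33·4 + 1   → row C = row A − 33·row B = (1, 1, −33)   [check: 1·133 − 33·4 = 1]
  4 = 4·1 + 0   → remainder 0, stop. gcd = 1 (last nonzero row C).
The gcd is 1, so 4 is invertible mod 133. The last nonzero row gives 1·133 − 33·4 = 1, so t = −33. So 4^(−1) ≡ −33 ≡ 100 (mod 133). Verify: 4 · 100 = 400 ≡ 1 (mod 133). ✓

Final answer: 4^(−1) ≡ 100 (mod 133)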